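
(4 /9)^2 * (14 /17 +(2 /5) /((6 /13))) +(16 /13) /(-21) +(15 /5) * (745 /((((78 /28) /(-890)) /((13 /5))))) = -3489561349324 /1879605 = -1856539.72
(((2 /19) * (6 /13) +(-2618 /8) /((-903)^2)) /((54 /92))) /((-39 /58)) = -3698639729 /30297220317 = -0.12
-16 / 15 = -1.07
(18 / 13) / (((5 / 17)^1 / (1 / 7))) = 306 / 455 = 0.67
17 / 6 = 2.83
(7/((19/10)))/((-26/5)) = -175/247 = -0.71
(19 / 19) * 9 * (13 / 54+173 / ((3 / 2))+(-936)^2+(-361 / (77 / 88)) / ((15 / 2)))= 1655935907 / 210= 7885409.08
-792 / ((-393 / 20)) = 5280 / 131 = 40.31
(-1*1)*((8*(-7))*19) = 1064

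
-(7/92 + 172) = -15831/92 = -172.08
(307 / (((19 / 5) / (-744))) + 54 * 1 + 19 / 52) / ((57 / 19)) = -59332367 / 2964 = -20017.67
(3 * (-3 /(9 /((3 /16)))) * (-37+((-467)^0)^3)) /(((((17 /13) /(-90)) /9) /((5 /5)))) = -4181.03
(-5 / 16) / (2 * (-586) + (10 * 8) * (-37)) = 5 / 66112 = 0.00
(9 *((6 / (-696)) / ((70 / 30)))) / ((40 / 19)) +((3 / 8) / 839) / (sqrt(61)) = -513 / 32480 +3 *sqrt(61) / 409432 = -0.02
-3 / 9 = -1 / 3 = -0.33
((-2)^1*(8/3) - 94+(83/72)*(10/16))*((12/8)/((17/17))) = -56801/384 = -147.92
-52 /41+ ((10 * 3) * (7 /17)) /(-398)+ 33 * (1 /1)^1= 4396978 /138703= 31.70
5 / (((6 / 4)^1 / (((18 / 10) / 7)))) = 6 / 7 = 0.86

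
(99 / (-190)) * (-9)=891 / 190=4.69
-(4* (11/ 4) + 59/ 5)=-114/ 5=-22.80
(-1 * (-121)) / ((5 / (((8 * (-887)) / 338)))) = -429308 / 845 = -508.06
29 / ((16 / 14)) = 25.38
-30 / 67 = -0.45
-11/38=-0.29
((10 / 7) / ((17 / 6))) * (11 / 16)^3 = 19965 / 121856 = 0.16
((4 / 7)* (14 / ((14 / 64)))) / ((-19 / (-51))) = 98.17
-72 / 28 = -18 / 7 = -2.57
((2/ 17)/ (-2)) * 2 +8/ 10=58/ 85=0.68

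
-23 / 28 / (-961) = 23 / 26908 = 0.00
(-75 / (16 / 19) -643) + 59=-10769 / 16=-673.06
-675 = -675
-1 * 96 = -96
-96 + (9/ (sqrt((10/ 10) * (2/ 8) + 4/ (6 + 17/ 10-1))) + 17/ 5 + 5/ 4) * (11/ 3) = -1579/ 20 + 66 * sqrt(15209)/ 227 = -43.09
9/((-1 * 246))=-3/82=-0.04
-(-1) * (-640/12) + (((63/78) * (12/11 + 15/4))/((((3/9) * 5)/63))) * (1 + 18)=47272429/17160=2754.80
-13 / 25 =-0.52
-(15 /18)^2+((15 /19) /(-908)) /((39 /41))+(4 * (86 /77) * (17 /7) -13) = -1547973593 /543981438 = -2.85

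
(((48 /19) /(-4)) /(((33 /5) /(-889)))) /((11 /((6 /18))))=17780 /6897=2.58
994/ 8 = 497/ 4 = 124.25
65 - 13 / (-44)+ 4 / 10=14453 / 220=65.70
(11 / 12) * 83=913 / 12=76.08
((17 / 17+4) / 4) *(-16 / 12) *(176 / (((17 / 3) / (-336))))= 295680 / 17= 17392.94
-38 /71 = -0.54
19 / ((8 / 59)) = 1121 / 8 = 140.12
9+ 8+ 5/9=158/9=17.56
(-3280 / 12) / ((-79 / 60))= 16400 / 79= 207.59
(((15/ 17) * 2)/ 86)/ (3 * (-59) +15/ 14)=-70/ 600151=-0.00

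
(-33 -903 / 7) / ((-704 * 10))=81 / 3520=0.02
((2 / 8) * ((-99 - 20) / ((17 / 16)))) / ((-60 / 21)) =49 / 5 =9.80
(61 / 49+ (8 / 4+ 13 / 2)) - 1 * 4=563 / 98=5.74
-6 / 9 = -2 / 3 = -0.67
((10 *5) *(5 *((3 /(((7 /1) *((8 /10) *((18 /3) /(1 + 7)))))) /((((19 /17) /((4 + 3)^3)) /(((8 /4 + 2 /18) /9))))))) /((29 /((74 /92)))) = 19263125 /54027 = 356.55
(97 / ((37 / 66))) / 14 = 12.36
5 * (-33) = -165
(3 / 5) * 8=24 / 5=4.80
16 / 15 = 1.07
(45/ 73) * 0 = 0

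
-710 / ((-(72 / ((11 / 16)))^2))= 42955 / 663552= 0.06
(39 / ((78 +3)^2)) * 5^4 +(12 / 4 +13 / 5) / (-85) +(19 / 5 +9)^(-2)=13916414219 / 3807129600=3.66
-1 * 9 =-9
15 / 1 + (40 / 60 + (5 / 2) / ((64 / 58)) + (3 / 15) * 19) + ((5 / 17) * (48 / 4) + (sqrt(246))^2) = 4426991 / 16320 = 271.26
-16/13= -1.23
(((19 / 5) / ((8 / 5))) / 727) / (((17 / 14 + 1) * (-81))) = -133 / 7301988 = -0.00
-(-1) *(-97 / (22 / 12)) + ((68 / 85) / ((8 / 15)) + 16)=-779 / 22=-35.41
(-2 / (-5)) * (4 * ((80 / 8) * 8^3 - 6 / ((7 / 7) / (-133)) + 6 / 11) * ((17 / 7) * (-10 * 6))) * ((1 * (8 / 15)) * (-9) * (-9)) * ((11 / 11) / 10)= -5961023.70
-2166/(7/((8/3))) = -5776/7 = -825.14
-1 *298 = -298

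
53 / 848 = 1 / 16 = 0.06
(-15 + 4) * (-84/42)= 22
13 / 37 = 0.35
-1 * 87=-87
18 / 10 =9 / 5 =1.80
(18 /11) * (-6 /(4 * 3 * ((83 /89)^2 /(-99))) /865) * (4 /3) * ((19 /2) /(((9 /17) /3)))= 46052694 /5958985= 7.73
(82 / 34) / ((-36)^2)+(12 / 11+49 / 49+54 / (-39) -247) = -775961177 / 3150576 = -246.29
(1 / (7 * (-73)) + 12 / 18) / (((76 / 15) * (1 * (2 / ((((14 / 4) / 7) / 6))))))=5095 / 932064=0.01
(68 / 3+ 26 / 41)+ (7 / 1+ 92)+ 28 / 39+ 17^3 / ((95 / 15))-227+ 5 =6853504 / 10127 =676.76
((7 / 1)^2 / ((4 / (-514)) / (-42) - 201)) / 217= -37779 / 33628676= -0.00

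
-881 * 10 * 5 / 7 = -44050 / 7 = -6292.86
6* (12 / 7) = 72 / 7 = 10.29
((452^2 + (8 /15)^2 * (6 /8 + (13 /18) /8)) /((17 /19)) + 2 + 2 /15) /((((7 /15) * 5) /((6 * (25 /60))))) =244652.32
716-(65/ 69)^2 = 3404651/ 4761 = 715.11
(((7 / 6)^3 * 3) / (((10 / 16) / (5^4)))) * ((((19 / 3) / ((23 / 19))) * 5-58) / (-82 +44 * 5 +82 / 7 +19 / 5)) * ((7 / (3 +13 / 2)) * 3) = -46156223750 / 21132009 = -2184.19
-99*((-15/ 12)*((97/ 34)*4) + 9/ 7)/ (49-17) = 305811/ 7616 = 40.15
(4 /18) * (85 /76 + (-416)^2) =13152341 /342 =38457.14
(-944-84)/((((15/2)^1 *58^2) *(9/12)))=-2056/37845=-0.05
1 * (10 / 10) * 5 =5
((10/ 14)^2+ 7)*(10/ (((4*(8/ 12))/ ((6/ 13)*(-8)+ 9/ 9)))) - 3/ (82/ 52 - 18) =-419886/ 5551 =-75.64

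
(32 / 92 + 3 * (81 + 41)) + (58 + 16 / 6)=29464 / 69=427.01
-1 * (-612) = 612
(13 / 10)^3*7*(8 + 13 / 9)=261443 / 1800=145.25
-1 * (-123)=123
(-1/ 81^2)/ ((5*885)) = -1/ 29032425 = -0.00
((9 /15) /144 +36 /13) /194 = 0.01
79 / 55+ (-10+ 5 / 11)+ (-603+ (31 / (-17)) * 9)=-586732 / 935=-627.52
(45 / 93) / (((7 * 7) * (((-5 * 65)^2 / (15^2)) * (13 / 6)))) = 162 / 16686215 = 0.00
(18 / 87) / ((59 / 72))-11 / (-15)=0.99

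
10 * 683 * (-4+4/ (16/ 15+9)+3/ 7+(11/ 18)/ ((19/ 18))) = -355965940/ 20083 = -17724.74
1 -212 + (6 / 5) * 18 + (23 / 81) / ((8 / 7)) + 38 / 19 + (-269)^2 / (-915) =-52618607 / 197640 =-266.23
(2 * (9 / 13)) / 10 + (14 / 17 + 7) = 8798 / 1105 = 7.96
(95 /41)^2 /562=9025 /944722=0.01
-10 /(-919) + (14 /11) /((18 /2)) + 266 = 24214802 /90981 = 266.15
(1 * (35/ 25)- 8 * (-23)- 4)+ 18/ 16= 7301/ 40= 182.52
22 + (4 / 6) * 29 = 41.33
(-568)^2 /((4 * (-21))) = -80656 /21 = -3840.76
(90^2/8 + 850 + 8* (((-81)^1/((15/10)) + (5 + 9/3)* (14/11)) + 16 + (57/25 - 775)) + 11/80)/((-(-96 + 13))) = -19983339/365200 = -54.72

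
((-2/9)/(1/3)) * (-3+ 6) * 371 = -742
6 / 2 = 3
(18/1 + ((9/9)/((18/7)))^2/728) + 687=23755687/33696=705.00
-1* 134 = -134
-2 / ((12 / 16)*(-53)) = 8 / 159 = 0.05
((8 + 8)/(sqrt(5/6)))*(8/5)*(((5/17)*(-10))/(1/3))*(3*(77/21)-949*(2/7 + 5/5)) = 6500352*sqrt(30)/119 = 299192.39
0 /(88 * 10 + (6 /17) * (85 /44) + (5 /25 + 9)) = 0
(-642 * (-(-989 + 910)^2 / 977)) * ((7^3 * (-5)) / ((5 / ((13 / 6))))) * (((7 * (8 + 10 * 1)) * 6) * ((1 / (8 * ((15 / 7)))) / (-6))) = 437716348251 / 19540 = 22401041.36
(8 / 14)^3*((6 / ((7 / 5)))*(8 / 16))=960 / 2401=0.40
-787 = -787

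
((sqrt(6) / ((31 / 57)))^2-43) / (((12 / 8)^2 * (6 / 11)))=-18.51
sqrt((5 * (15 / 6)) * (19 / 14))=5 * sqrt(133) / 14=4.12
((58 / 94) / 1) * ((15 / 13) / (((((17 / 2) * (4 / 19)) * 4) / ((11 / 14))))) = 90915 / 1163344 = 0.08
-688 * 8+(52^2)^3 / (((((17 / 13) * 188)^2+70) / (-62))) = -103606366658688 / 5113123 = -20262834.80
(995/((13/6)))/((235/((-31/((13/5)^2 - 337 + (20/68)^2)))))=267426150/1457454349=0.18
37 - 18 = 19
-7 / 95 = -0.07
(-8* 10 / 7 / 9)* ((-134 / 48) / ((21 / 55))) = 36850 / 3969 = 9.28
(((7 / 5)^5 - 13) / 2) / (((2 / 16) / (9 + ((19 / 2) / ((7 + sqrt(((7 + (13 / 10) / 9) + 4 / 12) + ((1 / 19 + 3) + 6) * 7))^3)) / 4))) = -42630333737611467564 / 162916847932165625 - 86481328753782 * sqrt(23017930) / 32583369586433125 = -274.40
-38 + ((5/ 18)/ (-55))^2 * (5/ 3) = -4469251/ 117612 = -38.00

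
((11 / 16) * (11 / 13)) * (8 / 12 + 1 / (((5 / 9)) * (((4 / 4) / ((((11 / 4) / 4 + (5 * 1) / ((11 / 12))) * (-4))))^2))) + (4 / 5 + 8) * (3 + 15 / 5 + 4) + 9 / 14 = 251968909 / 349440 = 721.06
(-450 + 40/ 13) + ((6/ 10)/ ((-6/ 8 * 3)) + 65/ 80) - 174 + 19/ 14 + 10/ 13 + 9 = -13306039/ 21840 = -609.25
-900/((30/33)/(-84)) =83160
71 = 71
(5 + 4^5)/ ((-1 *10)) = -1029/ 10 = -102.90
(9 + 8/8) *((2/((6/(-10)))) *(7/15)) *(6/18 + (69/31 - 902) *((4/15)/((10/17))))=6339.89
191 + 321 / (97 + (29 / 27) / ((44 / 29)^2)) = 194.29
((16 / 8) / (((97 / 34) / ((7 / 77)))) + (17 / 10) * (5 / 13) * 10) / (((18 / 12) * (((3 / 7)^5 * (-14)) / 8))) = -1759049432 / 10111959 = -173.96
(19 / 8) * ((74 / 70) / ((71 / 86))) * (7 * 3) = 90687 / 1420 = 63.86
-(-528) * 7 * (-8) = -29568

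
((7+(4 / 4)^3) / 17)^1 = 8 / 17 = 0.47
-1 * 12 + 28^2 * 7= 5476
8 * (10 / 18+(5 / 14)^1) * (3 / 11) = 460 / 231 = 1.99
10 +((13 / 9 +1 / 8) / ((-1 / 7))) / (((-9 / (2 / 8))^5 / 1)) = 43535647511 / 4353564672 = 10.00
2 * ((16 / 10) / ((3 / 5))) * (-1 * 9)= -48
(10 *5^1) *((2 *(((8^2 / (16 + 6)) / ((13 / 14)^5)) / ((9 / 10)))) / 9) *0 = 0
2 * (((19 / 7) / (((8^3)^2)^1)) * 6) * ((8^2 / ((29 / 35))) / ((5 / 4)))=57 / 7424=0.01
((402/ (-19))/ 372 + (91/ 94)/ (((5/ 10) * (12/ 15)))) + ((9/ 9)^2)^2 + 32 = 3915853/ 110732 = 35.36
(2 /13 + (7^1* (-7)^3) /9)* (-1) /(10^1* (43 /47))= 293233 /10062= 29.14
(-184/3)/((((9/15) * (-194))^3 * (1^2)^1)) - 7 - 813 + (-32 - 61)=-67494903494/73926513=-913.00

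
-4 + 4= 0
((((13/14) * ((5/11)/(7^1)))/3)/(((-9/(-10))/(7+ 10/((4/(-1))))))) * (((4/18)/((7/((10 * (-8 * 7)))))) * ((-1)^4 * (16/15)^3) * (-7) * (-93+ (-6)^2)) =-16187392/18711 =-865.13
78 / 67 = 1.16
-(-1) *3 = 3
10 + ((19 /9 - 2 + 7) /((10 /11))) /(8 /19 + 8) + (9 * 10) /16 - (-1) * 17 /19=596743 /34200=17.45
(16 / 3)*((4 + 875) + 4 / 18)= 126608 / 27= 4689.19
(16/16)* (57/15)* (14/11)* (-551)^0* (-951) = -252966/55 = -4599.38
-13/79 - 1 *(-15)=1172/79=14.84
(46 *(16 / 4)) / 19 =184 / 19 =9.68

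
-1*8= -8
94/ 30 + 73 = 1142/ 15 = 76.13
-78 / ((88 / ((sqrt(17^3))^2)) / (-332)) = 15903381 / 11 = 1445761.91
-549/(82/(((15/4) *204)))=-419985/82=-5121.77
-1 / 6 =-0.17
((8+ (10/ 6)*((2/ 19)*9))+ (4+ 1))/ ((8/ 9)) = 2493/ 152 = 16.40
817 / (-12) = -817 / 12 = -68.08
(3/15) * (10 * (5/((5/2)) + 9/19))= 94/19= 4.95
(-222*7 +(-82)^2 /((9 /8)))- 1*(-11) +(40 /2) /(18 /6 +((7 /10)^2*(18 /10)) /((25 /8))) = 136622695 /30771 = 4439.98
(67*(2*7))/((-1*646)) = -469/323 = -1.45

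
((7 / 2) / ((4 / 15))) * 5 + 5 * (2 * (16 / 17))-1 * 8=67.04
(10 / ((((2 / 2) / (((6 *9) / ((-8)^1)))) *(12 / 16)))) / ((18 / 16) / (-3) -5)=16.74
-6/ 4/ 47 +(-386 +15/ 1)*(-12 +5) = 244115/ 94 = 2596.97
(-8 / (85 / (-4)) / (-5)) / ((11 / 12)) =-384 / 4675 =-0.08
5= 5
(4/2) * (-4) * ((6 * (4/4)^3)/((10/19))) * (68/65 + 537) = -15947688/325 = -49069.81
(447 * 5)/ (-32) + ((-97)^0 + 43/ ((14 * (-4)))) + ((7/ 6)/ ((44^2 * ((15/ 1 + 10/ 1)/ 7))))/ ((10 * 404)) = -571686158657/ 8212512000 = -69.61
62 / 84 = 31 / 42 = 0.74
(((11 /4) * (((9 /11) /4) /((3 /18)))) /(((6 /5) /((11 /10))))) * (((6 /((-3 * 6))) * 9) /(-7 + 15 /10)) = 27 /16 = 1.69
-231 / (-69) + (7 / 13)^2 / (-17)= 3.33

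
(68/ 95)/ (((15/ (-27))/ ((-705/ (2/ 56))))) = 2416176/ 95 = 25433.43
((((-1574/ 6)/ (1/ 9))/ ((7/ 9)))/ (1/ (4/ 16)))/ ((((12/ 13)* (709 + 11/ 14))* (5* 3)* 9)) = -10231/ 1192440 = -0.01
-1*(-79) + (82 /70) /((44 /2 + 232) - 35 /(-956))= 671544331 /8500065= 79.00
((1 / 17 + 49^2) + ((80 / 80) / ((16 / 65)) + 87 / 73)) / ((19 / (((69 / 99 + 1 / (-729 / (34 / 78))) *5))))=6503541079595 / 14748240078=440.97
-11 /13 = -0.85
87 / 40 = 2.18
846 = 846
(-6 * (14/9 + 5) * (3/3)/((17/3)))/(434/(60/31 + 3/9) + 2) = -12449/346664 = -0.04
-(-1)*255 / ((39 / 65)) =425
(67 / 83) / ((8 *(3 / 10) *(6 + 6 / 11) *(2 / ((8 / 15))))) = 737 / 53784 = 0.01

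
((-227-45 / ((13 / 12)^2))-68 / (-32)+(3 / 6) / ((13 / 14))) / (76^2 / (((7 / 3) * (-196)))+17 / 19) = 2314466931 / 103396904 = 22.38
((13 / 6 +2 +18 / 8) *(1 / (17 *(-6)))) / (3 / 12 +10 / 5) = -77 / 2754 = -0.03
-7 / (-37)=7 / 37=0.19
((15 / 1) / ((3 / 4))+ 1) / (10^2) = 21 / 100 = 0.21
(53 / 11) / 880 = 53 / 9680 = 0.01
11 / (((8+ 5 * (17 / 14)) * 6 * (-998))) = -77 / 589818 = -0.00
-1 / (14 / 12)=-0.86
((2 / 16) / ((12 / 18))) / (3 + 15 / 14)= 7 / 152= 0.05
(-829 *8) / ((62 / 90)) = -9627.10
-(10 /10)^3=-1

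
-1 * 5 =-5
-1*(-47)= 47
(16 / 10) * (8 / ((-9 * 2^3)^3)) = -1 / 29160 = -0.00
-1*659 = -659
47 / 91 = 0.52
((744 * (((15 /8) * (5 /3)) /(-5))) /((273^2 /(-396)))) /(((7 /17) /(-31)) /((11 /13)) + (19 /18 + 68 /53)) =113150715480 /106380152333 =1.06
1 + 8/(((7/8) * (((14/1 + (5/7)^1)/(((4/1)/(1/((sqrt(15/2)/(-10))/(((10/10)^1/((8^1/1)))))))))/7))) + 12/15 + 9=-27.32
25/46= 0.54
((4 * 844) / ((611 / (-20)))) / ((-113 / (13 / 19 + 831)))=1066951040 / 1311817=813.34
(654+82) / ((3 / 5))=3680 / 3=1226.67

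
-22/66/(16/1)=-1/48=-0.02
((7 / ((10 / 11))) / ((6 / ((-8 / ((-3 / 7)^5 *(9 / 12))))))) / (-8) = -1294139 / 10935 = -118.35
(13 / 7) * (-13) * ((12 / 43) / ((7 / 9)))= -18252 / 2107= -8.66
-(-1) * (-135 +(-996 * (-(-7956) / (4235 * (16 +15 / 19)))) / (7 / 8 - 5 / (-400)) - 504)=-14667335721 / 19183703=-764.57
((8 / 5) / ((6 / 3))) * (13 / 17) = 52 / 85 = 0.61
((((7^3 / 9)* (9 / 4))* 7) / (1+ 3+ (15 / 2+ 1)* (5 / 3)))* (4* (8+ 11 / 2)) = 194481 / 109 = 1784.23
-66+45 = -21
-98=-98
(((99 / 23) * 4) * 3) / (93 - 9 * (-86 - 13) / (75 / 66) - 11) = 7425 / 124499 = 0.06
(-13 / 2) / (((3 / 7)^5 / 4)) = -436982 / 243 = -1798.28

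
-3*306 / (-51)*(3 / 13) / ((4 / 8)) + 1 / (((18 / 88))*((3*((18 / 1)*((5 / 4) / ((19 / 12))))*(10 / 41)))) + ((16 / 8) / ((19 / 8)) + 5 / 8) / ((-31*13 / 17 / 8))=8.28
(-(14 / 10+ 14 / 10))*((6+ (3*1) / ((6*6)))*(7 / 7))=-511 / 30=-17.03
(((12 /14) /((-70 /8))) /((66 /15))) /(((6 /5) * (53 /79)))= -0.03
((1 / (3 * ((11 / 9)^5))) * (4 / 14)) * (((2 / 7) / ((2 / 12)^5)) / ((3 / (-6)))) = -155.16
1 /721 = 0.00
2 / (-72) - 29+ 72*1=1547 / 36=42.97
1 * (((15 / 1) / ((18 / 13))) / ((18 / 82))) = 2665 / 54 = 49.35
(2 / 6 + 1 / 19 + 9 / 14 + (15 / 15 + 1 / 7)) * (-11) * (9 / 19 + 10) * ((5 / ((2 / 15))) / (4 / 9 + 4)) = -2111.07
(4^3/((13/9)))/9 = 4.92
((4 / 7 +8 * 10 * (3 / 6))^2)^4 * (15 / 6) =105800258559305482240 / 5764801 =18352803255360.50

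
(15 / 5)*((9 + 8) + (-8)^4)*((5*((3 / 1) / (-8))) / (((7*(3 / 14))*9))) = -6855 / 4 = -1713.75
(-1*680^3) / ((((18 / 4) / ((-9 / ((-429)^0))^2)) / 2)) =-11319552000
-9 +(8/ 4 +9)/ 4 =-6.25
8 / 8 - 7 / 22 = 15 / 22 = 0.68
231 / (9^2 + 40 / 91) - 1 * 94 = -675613 / 7411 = -91.16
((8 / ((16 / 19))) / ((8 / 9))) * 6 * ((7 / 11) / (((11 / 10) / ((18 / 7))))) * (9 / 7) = 207765 / 1694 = 122.65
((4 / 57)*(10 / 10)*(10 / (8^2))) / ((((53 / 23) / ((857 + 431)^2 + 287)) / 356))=5660743095 / 2014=2810696.67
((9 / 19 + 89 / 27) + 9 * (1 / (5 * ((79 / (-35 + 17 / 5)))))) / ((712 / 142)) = 694309 / 1141425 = 0.61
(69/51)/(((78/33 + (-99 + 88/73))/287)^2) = 1221582267983/99829272737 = 12.24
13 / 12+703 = 8449 / 12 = 704.08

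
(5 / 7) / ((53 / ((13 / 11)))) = 65 / 4081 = 0.02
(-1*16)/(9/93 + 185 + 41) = -0.07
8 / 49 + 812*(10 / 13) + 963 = 1011415 / 637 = 1587.78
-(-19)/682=19/682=0.03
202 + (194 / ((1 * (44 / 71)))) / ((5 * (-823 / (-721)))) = 23252587 / 90530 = 256.85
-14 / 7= -2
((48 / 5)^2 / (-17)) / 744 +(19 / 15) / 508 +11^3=26724653461 / 20078700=1331.00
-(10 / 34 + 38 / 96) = -563 / 816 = -0.69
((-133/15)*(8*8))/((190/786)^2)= -23064384/2375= -9711.32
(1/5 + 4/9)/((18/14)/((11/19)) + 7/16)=35728/147375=0.24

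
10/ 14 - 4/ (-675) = 3403/ 4725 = 0.72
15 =15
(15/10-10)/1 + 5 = -7/2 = -3.50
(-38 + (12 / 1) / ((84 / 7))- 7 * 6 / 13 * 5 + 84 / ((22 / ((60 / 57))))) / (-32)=133499 / 86944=1.54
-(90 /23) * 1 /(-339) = 0.01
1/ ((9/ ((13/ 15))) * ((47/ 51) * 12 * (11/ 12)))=221/ 23265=0.01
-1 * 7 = -7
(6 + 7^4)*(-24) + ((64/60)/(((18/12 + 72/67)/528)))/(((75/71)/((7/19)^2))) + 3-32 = -2698059982099/46704375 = -57768.89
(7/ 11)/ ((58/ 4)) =14/ 319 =0.04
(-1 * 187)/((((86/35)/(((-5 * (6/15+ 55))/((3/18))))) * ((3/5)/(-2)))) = -18129650/43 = -421619.77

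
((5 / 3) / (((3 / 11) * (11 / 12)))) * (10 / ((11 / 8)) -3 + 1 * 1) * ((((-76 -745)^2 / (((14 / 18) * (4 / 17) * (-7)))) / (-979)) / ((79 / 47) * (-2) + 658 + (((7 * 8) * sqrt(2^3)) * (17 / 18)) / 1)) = 36491074670480895 / 1198432886172676 -1684657575646515 * sqrt(2) / 342409396049336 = 23.49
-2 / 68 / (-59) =1 / 2006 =0.00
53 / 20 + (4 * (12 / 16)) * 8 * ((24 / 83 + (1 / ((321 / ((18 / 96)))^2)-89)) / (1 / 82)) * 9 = -119448090703511 / 76021360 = -1571243.80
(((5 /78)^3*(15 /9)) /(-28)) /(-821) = 625 /32727004128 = 0.00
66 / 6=11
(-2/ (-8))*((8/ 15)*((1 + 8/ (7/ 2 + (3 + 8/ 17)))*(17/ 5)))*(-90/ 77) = -34612/ 30415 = -1.14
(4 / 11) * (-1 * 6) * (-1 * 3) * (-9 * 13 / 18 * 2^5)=-14976 / 11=-1361.45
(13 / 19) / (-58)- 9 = -9931 / 1102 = -9.01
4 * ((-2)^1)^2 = 16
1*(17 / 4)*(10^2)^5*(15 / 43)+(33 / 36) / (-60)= 458999999999527 / 30960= 14825581395.33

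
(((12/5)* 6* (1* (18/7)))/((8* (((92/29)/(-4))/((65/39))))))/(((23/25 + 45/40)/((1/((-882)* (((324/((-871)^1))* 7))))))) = -1262950/609827589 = -0.00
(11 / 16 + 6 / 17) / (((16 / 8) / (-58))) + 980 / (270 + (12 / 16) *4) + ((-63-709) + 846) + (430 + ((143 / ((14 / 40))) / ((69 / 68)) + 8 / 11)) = 5515759551 / 6262256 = 880.79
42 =42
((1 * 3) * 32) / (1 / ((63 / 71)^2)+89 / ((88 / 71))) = 1.31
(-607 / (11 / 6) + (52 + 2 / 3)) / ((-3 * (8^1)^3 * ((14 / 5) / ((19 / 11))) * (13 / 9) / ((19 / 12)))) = 4146085 / 33825792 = 0.12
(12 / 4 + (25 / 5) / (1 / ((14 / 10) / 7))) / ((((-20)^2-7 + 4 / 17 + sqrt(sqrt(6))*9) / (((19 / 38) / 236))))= -116236674225*6^(1 / 4) / 235660578099126802-60886809*6^(3 / 4) / 235660578099126802 + 2660315805*sqrt(6) / 235660578099126802 + 5078706975125 / 235660578099126802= 0.00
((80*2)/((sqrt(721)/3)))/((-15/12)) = -384*sqrt(721)/721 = -14.30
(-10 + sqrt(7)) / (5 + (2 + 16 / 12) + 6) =-30 / 43 + 3 * sqrt(7) / 43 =-0.51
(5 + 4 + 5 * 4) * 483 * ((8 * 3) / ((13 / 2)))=672336 / 13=51718.15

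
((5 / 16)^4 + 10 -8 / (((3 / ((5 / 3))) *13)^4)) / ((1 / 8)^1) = 122923862465185 / 1535088402432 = 80.08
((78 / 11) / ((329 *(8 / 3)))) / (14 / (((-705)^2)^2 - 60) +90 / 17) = 491350328773785 / 321845581873549888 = 0.00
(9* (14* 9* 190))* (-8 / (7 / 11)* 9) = -24377760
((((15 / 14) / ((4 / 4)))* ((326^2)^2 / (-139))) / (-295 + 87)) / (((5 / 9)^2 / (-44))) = -3773804274306 / 63245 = -59669606.68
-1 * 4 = -4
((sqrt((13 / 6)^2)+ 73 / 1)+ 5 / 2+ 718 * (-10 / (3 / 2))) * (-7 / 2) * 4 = 65926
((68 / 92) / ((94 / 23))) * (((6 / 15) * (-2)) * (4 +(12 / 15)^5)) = -459816 / 734375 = -0.63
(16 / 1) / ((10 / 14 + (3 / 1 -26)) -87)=-112 / 765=-0.15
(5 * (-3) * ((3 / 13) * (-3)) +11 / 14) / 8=2033 / 1456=1.40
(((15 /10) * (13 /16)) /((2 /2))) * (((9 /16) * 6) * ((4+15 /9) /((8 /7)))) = 41769 /2048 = 20.40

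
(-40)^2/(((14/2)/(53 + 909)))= 219885.71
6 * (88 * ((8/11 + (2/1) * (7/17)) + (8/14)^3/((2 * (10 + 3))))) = 62356512/75803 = 822.61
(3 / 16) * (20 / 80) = 3 / 64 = 0.05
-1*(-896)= 896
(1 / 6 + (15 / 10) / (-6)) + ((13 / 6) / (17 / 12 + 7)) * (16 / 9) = 1361 / 3636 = 0.37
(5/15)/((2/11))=11/6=1.83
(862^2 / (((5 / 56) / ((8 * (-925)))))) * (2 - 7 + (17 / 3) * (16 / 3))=-13979451485440 / 9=-1553272387271.11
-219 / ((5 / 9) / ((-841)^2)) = -1394050851 / 5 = -278810170.20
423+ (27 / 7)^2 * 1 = 21456 / 49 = 437.88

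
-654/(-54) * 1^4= 12.11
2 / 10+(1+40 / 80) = 17 / 10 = 1.70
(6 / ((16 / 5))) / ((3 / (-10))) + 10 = 15 / 4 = 3.75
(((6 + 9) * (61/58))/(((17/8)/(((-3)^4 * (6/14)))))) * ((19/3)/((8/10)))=7040925/3451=2040.26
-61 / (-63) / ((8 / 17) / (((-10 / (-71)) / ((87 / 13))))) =67405 / 1556604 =0.04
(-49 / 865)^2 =2401 / 748225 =0.00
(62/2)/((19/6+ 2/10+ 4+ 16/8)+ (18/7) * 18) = 210/377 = 0.56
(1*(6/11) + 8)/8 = 47/44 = 1.07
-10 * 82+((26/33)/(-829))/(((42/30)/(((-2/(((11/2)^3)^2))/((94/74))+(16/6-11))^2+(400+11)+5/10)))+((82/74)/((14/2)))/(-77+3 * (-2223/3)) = -834129135971677334287343828537/1016825707899405498200544900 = -820.33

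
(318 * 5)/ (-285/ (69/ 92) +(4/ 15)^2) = -178875/ 42742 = -4.18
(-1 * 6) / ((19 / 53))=-318 / 19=-16.74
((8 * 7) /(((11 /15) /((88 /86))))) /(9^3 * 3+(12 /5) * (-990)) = -160 /387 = -0.41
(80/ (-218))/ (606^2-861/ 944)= -37760/ 37787021607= -0.00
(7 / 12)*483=1127 / 4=281.75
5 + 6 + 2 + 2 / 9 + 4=155 / 9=17.22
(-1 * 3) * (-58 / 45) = 58 / 15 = 3.87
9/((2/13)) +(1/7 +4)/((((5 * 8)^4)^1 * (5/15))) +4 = 62.50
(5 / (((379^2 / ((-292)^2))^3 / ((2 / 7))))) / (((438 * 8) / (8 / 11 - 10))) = -180440151454720 / 228205435790926517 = -0.00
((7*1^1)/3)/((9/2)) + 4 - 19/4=-25/108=-0.23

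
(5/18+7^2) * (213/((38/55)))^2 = 13525885175/2888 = 4683478.25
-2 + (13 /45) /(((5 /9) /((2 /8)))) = -187 /100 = -1.87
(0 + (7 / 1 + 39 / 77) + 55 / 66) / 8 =3853 / 3696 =1.04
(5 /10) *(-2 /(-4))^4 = 1 /32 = 0.03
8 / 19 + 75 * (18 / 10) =2573 / 19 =135.42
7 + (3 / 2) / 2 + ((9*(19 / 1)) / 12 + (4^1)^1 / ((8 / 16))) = 30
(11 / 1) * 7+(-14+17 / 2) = 143 / 2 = 71.50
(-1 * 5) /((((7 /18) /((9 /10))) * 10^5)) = -81 /700000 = -0.00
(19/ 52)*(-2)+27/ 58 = -0.27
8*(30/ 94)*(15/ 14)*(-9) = -8100/ 329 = -24.62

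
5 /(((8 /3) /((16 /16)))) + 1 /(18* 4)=17 /9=1.89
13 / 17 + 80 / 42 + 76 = 28085 / 357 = 78.67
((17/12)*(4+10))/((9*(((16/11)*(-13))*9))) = -1309/101088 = -0.01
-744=-744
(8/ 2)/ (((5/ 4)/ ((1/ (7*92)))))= 4/ 805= 0.00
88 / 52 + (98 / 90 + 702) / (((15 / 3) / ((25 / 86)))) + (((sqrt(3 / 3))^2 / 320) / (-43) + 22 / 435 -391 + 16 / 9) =-1798005593 / 5187520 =-346.60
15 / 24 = 0.62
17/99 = 0.17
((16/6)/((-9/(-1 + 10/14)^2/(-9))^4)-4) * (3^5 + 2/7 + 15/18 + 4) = -360439276222/363182463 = -992.45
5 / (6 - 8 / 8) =1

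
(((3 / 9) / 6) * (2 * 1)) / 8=1 / 72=0.01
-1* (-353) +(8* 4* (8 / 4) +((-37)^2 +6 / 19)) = 33940 / 19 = 1786.32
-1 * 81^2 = -6561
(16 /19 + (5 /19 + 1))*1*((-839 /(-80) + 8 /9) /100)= 0.24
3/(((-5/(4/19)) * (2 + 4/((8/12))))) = -3/190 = -0.02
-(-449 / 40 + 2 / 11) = 11.04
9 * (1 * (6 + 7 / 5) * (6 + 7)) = 865.80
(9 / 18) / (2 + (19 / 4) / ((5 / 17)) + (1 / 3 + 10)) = 30 / 1709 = 0.02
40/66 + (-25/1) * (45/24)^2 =-184345/2112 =-87.28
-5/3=-1.67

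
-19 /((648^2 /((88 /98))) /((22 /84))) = -2299 /216040608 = -0.00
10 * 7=70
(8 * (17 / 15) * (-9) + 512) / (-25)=-2152 / 125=-17.22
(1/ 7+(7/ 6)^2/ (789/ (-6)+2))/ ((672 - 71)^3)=617/ 1012035356262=0.00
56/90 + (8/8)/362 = 10181/16290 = 0.62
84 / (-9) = -28 / 3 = -9.33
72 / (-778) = -36 / 389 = -0.09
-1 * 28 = -28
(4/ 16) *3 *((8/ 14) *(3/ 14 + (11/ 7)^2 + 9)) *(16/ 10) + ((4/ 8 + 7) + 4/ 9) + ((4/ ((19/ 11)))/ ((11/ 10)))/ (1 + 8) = 16.19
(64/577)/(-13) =-64/7501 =-0.01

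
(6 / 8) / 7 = 3 / 28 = 0.11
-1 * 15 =-15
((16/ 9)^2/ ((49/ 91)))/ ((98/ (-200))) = -332800/ 27783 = -11.98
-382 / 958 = -191 / 479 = -0.40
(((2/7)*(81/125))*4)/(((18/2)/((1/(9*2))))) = 4/875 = 0.00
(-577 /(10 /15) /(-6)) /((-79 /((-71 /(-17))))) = -40967 /5372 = -7.63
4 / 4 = 1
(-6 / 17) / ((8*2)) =-3 / 136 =-0.02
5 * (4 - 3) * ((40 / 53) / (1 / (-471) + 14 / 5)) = 471000 / 349217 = 1.35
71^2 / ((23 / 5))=25205 / 23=1095.87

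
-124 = -124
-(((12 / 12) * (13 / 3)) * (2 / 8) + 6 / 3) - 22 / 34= -761 / 204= -3.73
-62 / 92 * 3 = -93 / 46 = -2.02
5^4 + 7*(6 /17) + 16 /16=10684 /17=628.47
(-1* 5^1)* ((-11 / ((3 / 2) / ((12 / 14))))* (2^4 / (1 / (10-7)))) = 10560 / 7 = 1508.57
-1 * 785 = -785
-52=-52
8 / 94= 4 / 47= 0.09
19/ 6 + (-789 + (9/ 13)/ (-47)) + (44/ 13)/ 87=-27847505/ 35438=-785.81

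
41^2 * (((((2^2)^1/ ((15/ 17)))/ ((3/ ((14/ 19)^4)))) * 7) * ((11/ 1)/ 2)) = 169063360928/ 5864445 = 28828.54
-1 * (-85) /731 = 5 /43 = 0.12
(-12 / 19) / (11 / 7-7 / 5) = -3.68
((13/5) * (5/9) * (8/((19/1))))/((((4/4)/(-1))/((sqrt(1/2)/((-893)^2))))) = -52 * sqrt(2)/136363779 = -0.00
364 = 364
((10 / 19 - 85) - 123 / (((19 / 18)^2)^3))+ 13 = -7546045994 / 47045881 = -160.40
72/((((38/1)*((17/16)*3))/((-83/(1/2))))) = -31872/323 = -98.67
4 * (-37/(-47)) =148/47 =3.15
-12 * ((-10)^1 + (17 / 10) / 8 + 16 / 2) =429 / 20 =21.45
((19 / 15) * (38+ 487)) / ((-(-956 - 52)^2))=-95 / 145152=-0.00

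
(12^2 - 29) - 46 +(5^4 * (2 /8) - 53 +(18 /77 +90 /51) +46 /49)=6420963 /36652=175.19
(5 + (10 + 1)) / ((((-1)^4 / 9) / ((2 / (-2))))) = -144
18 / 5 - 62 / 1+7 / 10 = -57.70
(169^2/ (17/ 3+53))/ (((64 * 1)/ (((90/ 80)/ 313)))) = 771147/ 28205056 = 0.03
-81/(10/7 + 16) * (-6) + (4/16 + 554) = 142041/244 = 582.14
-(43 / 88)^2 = -0.24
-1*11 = -11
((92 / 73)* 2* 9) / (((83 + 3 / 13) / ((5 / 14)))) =26910 / 276451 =0.10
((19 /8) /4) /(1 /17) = 323 /32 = 10.09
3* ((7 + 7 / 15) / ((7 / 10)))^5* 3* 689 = 23119003648 / 27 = 856259394.37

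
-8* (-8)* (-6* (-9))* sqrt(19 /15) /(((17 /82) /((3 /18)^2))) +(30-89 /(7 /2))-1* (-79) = 585 /7 +2624* sqrt(285) /85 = 604.73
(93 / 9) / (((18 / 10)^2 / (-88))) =-68200 / 243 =-280.66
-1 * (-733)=733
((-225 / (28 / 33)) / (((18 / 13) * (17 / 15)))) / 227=-160875 / 216104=-0.74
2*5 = 10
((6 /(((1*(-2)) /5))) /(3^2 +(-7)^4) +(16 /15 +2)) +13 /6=18896 /3615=5.23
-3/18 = -0.17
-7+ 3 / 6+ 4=-5 / 2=-2.50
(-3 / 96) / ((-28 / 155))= 155 / 896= 0.17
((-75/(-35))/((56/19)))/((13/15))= 4275/5096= 0.84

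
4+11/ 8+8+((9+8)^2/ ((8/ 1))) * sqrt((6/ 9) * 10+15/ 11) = 107/ 8+289 * sqrt(8745)/ 264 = 115.75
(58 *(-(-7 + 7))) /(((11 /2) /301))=0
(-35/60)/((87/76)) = -133/261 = -0.51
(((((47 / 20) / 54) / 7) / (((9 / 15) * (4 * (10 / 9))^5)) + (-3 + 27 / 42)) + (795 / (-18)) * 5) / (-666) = 3839590297211 / 11457331200000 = 0.34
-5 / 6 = -0.83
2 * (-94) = -188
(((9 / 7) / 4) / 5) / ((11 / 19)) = 171 / 1540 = 0.11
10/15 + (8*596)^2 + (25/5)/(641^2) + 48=28022749005473/1232643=22733872.67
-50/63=-0.79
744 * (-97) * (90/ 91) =-6495120/ 91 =-71374.95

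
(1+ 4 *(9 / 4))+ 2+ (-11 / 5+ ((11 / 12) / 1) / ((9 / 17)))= 11.53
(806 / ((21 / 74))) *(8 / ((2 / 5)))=1192880 / 21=56803.81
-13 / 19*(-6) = 4.11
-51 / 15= -17 / 5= -3.40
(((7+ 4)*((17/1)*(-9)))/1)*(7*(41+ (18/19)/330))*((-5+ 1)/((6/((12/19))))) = 367121664/1805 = 203391.50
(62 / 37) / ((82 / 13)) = 403 / 1517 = 0.27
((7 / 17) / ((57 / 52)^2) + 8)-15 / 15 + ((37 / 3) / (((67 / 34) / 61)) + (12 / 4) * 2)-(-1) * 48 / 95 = 7320346097 / 18503055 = 395.63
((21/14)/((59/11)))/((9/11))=0.34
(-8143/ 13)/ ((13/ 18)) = -146574/ 169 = -867.30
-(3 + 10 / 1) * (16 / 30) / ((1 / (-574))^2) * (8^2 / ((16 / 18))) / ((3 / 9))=-2467116288 / 5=-493423257.60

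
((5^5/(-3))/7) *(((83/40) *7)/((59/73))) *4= -3786875/354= -10697.39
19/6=3.17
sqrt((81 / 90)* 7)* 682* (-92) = -94116* sqrt(70) / 5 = -157486.19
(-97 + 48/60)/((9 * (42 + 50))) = -481/4140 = -0.12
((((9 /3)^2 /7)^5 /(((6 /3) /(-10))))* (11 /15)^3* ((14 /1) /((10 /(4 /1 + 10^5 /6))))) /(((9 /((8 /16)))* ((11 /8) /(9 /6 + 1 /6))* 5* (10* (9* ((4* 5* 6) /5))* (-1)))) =1512863 /1500625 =1.01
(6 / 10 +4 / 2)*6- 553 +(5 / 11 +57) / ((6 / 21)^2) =166.42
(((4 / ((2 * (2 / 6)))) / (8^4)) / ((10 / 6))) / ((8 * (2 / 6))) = 27 / 81920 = 0.00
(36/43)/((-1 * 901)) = -36/38743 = -0.00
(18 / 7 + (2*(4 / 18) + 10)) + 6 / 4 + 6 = 2585 / 126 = 20.52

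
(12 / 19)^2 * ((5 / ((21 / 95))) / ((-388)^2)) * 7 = 75 / 178771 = 0.00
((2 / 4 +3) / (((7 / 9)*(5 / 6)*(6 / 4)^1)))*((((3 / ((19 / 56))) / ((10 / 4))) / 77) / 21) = 288 / 36575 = 0.01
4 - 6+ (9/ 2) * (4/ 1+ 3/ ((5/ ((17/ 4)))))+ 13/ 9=10411/ 360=28.92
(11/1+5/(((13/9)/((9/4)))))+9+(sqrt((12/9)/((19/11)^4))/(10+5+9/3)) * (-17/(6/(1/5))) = 1445/52 - 2057 * sqrt(3)/292410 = 27.78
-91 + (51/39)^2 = -15090/169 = -89.29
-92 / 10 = -46 / 5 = -9.20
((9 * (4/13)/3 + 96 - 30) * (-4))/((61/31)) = -107880/793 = -136.04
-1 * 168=-168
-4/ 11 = -0.36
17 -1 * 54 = -37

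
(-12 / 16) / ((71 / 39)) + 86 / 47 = 18925 / 13348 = 1.42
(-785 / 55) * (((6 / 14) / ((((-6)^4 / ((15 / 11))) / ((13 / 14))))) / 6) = -10205 / 10245312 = -0.00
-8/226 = -4/113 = -0.04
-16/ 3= -5.33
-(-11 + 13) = -2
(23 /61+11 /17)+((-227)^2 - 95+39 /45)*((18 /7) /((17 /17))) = 4800453276 /36295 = 132262.11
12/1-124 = -112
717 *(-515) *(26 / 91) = -738510 / 7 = -105501.43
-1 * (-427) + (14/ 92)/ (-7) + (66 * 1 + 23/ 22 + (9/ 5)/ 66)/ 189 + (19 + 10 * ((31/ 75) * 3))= 31336061/ 68310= 458.73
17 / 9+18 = 19.89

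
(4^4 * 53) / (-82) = -6784 / 41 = -165.46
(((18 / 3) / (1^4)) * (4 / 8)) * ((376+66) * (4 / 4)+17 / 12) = 5321 / 4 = 1330.25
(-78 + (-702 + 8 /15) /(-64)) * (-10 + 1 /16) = 1705487 /2560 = 666.21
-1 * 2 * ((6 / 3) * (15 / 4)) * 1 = -15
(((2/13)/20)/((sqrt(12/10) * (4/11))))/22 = sqrt(30)/6240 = 0.00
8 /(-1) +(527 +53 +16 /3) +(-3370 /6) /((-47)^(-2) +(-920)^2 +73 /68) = 44041106169056 /76283758875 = 577.33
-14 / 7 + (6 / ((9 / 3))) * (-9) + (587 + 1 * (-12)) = 555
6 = 6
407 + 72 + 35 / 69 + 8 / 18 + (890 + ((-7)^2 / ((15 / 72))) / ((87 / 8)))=41768252 / 30015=1391.58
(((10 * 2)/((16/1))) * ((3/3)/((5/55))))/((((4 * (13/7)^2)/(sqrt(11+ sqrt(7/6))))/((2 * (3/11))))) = 245 * sqrt(6 * sqrt(42)+ 396)/2704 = 1.89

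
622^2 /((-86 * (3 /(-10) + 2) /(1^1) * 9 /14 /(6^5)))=-23398744320 /731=-32009226.16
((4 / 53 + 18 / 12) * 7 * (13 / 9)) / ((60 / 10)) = 15197 / 5724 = 2.65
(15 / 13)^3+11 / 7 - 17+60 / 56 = -394347 / 30758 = -12.82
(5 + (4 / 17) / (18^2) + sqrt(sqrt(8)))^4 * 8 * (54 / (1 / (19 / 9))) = 304 * (1377 * 2^(3 / 4) + 6886)^4 / 1198435061547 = 1818677.36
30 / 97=0.31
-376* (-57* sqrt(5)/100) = 5358* sqrt(5)/25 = 479.23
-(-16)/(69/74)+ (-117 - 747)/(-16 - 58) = 73616/2553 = 28.84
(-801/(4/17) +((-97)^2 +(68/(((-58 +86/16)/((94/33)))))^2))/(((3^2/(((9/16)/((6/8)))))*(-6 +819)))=4646497631515/7532234881776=0.62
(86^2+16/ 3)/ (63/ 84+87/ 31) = 393328/ 189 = 2081.10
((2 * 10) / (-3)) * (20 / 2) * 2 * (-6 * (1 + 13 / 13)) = 1600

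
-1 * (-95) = 95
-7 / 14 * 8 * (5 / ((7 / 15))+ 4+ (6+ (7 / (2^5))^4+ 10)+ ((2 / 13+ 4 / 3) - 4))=-8073642097 / 71565312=-112.82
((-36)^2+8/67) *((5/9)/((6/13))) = 2822300/1809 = 1560.14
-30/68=-15/34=-0.44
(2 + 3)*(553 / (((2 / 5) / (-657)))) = -9083025 / 2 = -4541512.50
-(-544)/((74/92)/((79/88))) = 247112/407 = 607.15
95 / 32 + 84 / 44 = 1717 / 352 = 4.88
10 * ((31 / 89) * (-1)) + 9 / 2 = 181 / 178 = 1.02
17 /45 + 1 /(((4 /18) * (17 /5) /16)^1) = 16489 /765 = 21.55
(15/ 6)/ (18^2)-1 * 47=-30451/ 648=-46.99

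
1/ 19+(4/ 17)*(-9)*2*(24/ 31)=-32305/ 10013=-3.23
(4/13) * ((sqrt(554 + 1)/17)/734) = 2 * sqrt(555)/81107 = 0.00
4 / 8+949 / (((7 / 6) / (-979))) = -11148845 / 14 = -796346.07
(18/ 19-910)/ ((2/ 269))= -2323084/ 19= -122267.58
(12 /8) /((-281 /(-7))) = 21 /562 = 0.04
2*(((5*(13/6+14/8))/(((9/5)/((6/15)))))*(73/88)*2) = 17155/1188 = 14.44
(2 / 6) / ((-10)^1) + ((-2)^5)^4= 31457279 / 30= 1048575.97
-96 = -96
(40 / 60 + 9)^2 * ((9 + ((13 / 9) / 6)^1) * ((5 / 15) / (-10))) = -419659 / 14580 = -28.78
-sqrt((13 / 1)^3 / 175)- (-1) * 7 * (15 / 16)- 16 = -151 / 16- 13 * sqrt(91) / 35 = -12.98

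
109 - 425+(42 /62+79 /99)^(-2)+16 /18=-58061126575 /184525056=-314.65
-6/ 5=-1.20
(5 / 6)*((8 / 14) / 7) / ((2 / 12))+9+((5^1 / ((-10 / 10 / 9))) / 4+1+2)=227 / 196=1.16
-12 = -12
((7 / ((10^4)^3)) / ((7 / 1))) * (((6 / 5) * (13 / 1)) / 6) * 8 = 13 / 625000000000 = 0.00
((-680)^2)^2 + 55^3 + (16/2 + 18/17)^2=61792224746091/289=213813926457.06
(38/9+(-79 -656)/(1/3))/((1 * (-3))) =19807/27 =733.59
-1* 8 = -8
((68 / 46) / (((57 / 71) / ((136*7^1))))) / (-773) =-2298128 / 1013403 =-2.27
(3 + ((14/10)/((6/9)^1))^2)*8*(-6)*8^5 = -11654922.24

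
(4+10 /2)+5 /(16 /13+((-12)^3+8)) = 201031 /22344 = 9.00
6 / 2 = 3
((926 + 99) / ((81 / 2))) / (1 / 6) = 4100 / 27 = 151.85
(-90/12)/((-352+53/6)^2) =-270/4239481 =-0.00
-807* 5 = -4035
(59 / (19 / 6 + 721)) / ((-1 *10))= -177 / 21725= -0.01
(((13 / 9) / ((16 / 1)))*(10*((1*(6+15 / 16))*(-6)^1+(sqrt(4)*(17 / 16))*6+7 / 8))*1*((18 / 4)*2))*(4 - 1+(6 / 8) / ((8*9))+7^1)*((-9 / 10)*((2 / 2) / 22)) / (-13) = -20181 / 2816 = -7.17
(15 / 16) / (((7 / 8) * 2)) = 15 / 28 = 0.54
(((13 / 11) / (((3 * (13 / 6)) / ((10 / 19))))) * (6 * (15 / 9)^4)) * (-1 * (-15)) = 125000 / 1881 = 66.45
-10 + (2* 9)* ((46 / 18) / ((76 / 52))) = 408 / 19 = 21.47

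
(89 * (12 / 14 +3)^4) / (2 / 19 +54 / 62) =27858668661 / 1380575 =20179.03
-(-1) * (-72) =-72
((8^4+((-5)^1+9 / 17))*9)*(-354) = -221605416 / 17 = -13035612.71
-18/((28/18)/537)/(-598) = 43497/4186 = 10.39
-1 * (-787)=787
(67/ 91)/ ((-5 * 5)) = -67/ 2275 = -0.03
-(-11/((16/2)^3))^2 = -121/262144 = -0.00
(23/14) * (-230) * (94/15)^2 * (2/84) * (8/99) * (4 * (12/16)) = -18696976/218295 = -85.65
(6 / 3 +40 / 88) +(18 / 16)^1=315 / 88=3.58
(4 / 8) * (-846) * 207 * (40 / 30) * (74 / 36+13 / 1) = -1757706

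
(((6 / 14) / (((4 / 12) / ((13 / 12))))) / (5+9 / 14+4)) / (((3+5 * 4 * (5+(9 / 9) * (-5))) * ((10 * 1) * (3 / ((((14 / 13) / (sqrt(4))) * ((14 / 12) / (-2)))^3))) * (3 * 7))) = -0.00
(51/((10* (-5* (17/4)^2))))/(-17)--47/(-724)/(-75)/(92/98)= 612691/144372840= 0.00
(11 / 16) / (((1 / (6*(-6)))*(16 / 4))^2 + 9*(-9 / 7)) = -6237 / 104864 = -0.06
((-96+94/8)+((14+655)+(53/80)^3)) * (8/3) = 99846959/64000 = 1560.11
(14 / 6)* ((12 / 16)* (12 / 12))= 7 / 4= 1.75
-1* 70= -70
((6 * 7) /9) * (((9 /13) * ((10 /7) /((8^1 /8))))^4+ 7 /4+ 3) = 1565364259 /58778538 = 26.63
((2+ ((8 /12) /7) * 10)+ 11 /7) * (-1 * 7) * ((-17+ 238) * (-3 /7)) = 20995 /7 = 2999.29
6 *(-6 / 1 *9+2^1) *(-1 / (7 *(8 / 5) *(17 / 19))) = 3705 / 119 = 31.13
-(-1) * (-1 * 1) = -1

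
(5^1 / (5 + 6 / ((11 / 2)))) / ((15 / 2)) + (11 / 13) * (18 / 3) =5.19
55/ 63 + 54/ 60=1117/ 630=1.77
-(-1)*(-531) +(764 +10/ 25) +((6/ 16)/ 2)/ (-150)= 186719/ 800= 233.40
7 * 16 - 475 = -363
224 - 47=177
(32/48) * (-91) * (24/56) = -26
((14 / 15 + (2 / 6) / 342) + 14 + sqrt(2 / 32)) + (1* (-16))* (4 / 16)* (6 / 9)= 128431 / 10260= 12.52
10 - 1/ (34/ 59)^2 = 8079/ 1156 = 6.99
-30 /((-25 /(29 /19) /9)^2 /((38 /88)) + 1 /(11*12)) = -89919720 /23012707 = -3.91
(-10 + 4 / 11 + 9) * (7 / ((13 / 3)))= -147 / 143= -1.03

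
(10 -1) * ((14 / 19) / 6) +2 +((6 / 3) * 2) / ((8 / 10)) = 154 / 19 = 8.11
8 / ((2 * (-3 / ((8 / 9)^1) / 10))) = -320 / 27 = -11.85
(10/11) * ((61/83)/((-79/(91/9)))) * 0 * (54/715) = 0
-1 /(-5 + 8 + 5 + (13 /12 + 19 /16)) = -48 /493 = -0.10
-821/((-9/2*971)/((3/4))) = 821/5826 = 0.14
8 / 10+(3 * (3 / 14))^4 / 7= 1108453 / 1344560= 0.82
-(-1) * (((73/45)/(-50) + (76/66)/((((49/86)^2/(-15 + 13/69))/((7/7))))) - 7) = -11631356117/195252750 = -59.57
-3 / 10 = -0.30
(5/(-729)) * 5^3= -0.86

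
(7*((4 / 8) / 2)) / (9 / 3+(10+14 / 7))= 7 / 60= 0.12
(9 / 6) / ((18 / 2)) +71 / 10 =109 / 15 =7.27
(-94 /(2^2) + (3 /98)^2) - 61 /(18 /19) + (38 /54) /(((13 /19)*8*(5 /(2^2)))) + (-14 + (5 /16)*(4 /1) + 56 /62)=-13014553912 /130626405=-99.63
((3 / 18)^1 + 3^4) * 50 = 12175 / 3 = 4058.33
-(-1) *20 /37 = 20 /37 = 0.54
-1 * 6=-6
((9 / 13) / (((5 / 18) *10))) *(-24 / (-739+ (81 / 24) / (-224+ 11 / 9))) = 0.01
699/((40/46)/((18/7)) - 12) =-144693/2414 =-59.94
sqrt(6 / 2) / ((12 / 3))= 0.43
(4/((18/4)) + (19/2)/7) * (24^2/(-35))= -9056/245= -36.96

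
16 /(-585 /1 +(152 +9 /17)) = -34 /919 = -0.04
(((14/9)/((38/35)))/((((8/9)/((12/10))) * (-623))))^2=441/45751696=0.00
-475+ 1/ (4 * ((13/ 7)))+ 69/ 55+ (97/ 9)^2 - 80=-101339747/ 231660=-437.45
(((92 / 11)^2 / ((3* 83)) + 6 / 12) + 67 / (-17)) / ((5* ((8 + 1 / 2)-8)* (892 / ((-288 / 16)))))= 9711951 / 380730130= 0.03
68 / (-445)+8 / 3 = 3356 / 1335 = 2.51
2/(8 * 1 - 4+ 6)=1/5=0.20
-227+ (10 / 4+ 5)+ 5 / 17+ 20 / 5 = -7317 / 34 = -215.21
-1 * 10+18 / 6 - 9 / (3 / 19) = -64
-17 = -17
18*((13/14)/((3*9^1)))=13/21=0.62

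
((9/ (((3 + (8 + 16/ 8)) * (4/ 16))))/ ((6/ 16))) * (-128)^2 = 1572864/ 13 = 120989.54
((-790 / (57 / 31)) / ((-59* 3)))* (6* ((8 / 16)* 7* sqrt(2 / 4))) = 85715* sqrt(2) / 3363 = 36.04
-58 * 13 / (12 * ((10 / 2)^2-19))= -377 / 36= -10.47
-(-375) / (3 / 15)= 1875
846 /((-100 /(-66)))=13959 /25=558.36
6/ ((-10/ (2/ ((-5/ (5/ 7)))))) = 6/ 35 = 0.17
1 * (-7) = -7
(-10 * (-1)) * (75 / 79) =750 / 79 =9.49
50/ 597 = 0.08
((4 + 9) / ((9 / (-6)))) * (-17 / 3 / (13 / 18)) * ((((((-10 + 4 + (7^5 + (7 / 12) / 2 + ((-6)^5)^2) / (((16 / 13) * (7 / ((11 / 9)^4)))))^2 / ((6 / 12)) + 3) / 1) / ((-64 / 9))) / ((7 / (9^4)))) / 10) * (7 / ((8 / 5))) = -1924729222154354578.72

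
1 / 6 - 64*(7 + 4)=-4223 / 6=-703.83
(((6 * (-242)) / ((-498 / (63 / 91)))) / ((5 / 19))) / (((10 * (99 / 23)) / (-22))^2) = 2.00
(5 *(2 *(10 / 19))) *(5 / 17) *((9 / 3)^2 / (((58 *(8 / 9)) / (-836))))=-111375 / 493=-225.91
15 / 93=5 / 31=0.16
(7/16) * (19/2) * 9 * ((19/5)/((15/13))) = 98553/800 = 123.19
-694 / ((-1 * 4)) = 347 / 2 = 173.50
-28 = -28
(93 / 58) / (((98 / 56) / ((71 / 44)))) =6603 / 4466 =1.48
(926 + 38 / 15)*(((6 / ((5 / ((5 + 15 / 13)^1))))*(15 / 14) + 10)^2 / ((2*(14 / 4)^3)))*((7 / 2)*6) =29604242560 / 405769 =72958.36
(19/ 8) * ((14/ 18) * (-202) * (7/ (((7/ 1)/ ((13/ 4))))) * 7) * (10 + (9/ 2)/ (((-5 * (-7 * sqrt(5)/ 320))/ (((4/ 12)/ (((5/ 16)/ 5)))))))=-5588128 * sqrt(5)/ 15 - 6112015/ 72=-917918.04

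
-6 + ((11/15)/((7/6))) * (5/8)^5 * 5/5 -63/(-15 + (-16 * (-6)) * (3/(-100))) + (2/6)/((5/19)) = -294750727/256327680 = -1.15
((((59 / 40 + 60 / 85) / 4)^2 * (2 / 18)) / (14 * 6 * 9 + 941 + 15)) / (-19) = -2199289 / 2165896396800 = -0.00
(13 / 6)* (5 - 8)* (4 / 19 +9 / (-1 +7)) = -845 / 76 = -11.12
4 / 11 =0.36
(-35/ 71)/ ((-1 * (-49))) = -0.01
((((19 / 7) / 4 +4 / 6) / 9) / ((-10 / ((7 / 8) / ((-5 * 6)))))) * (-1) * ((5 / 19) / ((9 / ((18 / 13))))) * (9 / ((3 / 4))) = -113 / 533520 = -0.00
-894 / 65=-13.75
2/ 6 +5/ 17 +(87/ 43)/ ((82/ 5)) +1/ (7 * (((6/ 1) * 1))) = 0.77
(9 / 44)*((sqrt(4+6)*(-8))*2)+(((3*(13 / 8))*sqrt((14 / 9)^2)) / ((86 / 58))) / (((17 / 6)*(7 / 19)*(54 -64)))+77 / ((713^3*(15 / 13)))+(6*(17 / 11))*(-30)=-48732968613450799 / 174875875618620 -36*sqrt(10) / 11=-289.02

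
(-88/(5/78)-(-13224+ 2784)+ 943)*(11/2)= 550561/10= 55056.10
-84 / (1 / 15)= -1260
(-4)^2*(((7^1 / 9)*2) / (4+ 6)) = 112 / 45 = 2.49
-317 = -317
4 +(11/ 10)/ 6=251/ 60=4.18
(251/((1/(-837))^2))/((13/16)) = 2813485104/13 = 216421931.08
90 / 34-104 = -1723 / 17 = -101.35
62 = 62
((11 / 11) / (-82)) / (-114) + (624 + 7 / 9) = 624.78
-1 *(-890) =890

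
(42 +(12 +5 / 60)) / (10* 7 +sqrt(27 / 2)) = 22715 / 29319-649* sqrt(6) / 39092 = 0.73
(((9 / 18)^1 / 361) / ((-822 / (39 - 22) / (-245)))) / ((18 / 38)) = 0.01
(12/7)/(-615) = -4/1435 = -0.00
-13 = -13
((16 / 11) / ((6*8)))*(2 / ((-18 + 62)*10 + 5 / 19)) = 38 / 276045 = 0.00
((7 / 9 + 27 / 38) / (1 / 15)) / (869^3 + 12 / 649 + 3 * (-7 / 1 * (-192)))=1651705 / 48552494290194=0.00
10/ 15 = 2/ 3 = 0.67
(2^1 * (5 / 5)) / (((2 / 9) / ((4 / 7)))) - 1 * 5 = 1 / 7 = 0.14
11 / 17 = 0.65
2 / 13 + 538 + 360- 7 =11585 / 13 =891.15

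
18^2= 324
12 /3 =4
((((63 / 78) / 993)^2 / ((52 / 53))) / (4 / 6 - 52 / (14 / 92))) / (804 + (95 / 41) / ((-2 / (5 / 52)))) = -319431 / 129873944694787228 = -0.00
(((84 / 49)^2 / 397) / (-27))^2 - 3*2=-20434637030 / 3405772881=-6.00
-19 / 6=-3.17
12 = 12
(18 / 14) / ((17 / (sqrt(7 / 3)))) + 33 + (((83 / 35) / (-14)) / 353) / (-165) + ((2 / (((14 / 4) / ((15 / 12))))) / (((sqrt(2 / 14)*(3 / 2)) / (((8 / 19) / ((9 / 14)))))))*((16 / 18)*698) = 3*sqrt(21) / 119 + 941821733 / 28540050 + 893440*sqrt(7) / 4617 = 545.10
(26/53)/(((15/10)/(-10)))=-520/159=-3.27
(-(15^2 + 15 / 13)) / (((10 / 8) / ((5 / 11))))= -11760 / 143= -82.24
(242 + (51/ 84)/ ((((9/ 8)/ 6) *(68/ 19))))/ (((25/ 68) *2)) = 173434/ 525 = 330.35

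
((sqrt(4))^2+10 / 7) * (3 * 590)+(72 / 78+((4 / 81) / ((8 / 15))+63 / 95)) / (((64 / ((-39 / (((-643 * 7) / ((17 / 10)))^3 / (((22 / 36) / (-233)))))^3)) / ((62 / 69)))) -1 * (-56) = 9664.57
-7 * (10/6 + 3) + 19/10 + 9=-21.77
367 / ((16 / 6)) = 1101 / 8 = 137.62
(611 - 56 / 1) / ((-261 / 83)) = -15355 / 87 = -176.49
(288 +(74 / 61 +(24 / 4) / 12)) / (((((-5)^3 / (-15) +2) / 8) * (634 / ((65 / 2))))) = 11.50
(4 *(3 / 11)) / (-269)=-12 / 2959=-0.00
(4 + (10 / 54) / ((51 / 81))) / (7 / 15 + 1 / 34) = 8.66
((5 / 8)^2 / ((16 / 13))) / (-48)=-325 / 49152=-0.01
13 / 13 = 1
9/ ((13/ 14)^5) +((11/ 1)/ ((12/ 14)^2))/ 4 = 897146831/ 53466192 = 16.78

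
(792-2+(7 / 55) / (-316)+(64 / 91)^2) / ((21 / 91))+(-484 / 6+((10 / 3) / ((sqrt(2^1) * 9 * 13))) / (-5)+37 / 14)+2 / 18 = 333549564709 / 99639540-sqrt(2) / 351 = 3347.56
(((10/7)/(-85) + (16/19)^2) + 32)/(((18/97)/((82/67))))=5585418110/25904277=215.62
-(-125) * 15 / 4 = 1875 / 4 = 468.75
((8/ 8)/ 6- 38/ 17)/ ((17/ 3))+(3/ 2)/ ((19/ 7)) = 1030/ 5491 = 0.19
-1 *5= -5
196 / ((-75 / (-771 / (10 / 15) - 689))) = 361718 / 75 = 4822.91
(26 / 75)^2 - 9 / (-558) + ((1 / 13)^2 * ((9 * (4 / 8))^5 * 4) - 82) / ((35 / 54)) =-58.99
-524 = -524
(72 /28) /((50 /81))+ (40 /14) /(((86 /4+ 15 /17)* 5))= 558169 /133175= 4.19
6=6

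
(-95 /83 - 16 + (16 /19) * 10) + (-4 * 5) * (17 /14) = -364389 /11039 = -33.01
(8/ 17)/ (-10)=-4/ 85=-0.05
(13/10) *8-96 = -428/5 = -85.60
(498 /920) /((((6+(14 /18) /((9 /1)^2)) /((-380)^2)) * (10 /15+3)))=3931744860 /1108393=3547.25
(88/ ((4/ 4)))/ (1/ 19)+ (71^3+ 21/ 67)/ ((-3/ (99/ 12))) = -131666271/ 134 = -982584.11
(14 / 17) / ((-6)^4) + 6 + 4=110167 / 11016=10.00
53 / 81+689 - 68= 50354 / 81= 621.65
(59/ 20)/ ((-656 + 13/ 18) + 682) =531/ 4810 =0.11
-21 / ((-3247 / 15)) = 315 / 3247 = 0.10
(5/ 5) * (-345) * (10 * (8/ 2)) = -13800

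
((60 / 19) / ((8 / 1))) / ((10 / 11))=33 / 76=0.43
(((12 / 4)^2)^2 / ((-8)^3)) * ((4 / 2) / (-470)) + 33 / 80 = 49713 / 120320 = 0.41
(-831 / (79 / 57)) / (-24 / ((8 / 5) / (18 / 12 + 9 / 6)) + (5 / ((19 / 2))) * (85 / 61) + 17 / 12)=658780236 / 47080603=13.99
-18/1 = -18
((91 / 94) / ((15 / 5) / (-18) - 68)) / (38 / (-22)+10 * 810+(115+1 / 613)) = -613613 / 354870093769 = -0.00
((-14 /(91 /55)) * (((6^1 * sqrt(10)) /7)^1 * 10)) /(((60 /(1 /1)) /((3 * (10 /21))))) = -1100 * sqrt(10) /637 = -5.46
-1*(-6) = 6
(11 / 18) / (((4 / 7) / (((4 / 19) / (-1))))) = -77 / 342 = -0.23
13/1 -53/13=116/13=8.92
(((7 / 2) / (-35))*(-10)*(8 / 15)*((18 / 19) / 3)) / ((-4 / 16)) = -64 / 95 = -0.67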